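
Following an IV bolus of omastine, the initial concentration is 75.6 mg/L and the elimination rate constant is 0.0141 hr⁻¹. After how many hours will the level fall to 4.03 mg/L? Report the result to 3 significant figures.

C(t) = C₀ e^(−kt)  ⇒  t = ln(C₀/C) / k
t = ln(75.6/4.03) / 0.01410 = 2.932 / 0.01410 ≈ 208 hours

208 hours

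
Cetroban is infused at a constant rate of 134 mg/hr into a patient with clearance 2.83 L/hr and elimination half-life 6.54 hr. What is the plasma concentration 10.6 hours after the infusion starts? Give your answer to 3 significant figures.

Css = rate / CL = 134 / 2.83 = 47.35 mg/L
k = ln 2 / 6.54 = 0.1060 hr⁻¹
C(t) = Css (1 − e^(−kt)) = 47.35 × (1 − e^(−1.123)) = 47.35 × 0.6748 ≈ 32.0 mg/L

32.0 mg/L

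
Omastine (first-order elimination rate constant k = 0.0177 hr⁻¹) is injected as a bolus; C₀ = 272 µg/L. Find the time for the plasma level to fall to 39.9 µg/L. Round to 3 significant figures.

108 hours

C(t) = C₀ e^(−kt)  ⇒  t = ln(C₀/C) / k
t = ln(272/39.9) / 0.01770 = 1.919 / 0.01770 ≈ 108 hours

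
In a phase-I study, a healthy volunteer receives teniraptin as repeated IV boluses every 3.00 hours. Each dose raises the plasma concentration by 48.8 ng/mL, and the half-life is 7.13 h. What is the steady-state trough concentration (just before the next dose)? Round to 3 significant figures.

k = ln 2 / 7.13 = 0.09722 h⁻¹
Fraction remaining after one interval: e^(−kτ) = e^(−0.09722 × 3.00) = 0.7470
R = 1 / (1 − 0.7470) = 3.953
Css,max = 48.8 × 3.953 = 192.9 ng/mL
Css,min = Css,max × e^(−kτ) = 192.9 × 0.7470 ≈ 144 ng/mL

144 ng/mL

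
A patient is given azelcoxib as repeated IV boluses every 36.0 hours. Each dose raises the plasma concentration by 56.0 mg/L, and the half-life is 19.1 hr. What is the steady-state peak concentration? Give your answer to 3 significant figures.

76.8 mg/L

k = ln 2 / 19.1 = 0.03629 hr⁻¹
Fraction remaining after one interval: e^(−kτ) = e^(−0.03629 × 36.0) = 0.2708
R = 1 / (1 − 0.2708) = 1.371
Css,max = 56.0 × 1.371 ≈ 76.8 mg/L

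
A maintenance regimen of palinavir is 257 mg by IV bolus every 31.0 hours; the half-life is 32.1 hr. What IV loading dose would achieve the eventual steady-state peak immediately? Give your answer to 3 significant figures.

527 mg

k = ln 2 / 32.1 = 0.02159 hr⁻¹
Accumulation ratio R = 1 / (1 − e^(−kτ)) = 1 / (1 − e^(−0.02159×31.0)) = 1 / (1 − 0.5120) = 2.049
Loading dose = maintenance dose × R = 257 × 2.049 ≈ 527 mg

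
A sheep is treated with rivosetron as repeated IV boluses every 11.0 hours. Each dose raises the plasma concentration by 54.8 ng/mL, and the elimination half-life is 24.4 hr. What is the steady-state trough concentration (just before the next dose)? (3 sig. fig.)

149 ng/mL

k = ln 2 / 24.4 = 0.02841 hr⁻¹
Fraction remaining after one interval: e^(−kτ) = e^(−0.02841 × 11.0) = 0.7316
R = 1 / (1 − 0.7316) = 3.726
Css,max = 54.8 × 3.726 = 204.2 ng/mL
Css,min = Css,max × e^(−kτ) = 204.2 × 0.7316 ≈ 149 ng/mL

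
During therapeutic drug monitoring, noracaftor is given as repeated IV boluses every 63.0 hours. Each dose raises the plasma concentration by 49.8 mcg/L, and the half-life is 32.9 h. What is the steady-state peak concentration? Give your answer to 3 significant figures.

67.8 mcg/L

k = ln 2 / 32.9 = 0.02107 h⁻¹
Fraction remaining after one interval: e^(−kτ) = e^(−0.02107 × 63.0) = 0.2652
R = 1 / (1 − 0.2652) = 1.361
Css,max = 49.8 × 1.361 ≈ 67.8 mcg/L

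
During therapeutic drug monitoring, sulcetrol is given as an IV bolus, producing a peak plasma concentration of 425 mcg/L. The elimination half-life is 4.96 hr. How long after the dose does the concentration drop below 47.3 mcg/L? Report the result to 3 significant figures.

k = ln 2 / 4.96 = 0.1397 hr⁻¹
C(t) = C₀ e^(−kt)  ⇒  t = ln(C₀/C) / k
t = ln(425/47.3) / 0.1397 = 2.196 / 0.1397 ≈ 15.7 hours

15.7 hours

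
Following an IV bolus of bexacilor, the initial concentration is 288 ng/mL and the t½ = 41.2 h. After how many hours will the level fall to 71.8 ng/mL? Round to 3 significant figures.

k = ln 2 / 41.2 = 0.01682 h⁻¹
C(t) = C₀ e^(−kt)  ⇒  t = ln(C₀/C) / k
t = ln(288/71.8) / 0.01682 = 1.389 / 0.01682 ≈ 82.6 hours

82.6 hours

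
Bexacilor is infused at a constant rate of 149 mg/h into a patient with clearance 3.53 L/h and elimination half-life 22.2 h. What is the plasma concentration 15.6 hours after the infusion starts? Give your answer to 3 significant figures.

Css = rate / CL = 149 / 3.53 = 42.21 mg/L
k = ln 2 / 22.2 = 0.03122 h⁻¹
C(t) = Css (1 − e^(−kt)) = 42.21 × (1 − e^(−0.4871)) = 42.21 × 0.3856 ≈ 16.3 mg/L

16.3 mg/L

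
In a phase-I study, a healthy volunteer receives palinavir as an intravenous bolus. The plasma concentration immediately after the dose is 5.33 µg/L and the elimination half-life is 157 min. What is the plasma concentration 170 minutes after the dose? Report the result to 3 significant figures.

2.52 µg/L

k = ln 2 / 157 = 0.004415 min⁻¹
C(t) = C₀ e^(−kt) = 5.33 × e^(−0.004415 × 170) = 5.33 × e^(−0.7505) = 5.33 × 0.4721 ≈ 2.52 µg/L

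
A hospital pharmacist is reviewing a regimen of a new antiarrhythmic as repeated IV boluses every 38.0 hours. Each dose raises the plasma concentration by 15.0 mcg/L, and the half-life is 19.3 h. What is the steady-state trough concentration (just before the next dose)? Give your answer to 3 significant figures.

5.15 mcg/L

k = ln 2 / 19.3 = 0.03591 h⁻¹
Fraction remaining after one interval: e^(−kτ) = e^(−0.03591 × 38.0) = 0.2554
R = 1 / (1 − 0.2554) = 1.343
Css,max = 15.0 × 1.343 = 20.15 mcg/L
Css,min = Css,max × e^(−kτ) = 20.15 × 0.2554 ≈ 5.15 mcg/L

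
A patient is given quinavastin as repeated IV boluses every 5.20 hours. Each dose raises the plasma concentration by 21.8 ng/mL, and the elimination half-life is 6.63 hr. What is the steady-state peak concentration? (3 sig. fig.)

k = ln 2 / 6.63 = 0.1045 hr⁻¹
Fraction remaining after one interval: e^(−kτ) = e^(−0.1045 × 5.20) = 0.5806
R = 1 / (1 − 0.5806) = 2.385
Css,max = 21.8 × 2.385 ≈ 52.0 ng/mL

52.0 ng/mL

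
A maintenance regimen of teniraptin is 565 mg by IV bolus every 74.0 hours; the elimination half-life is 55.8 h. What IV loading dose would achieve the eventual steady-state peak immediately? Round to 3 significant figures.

k = ln 2 / 55.8 = 0.01242 h⁻¹
Accumulation ratio R = 1 / (1 − e^(−kτ)) = 1 / (1 − e^(−0.01242×74.0)) = 1 / (1 − 0.3988) = 1.663
Loading dose = maintenance dose × R = 565 × 1.663 ≈ 940 mg

940 mg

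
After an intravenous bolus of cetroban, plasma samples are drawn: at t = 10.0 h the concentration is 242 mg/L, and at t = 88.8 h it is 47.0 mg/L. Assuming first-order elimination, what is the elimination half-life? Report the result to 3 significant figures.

33.3 hours

k = ln(C₁/C₂) / (t₂ − t₁) = ln(242/47.0) / (88.8 − 10.0)
  = 1.639 / 78.80 = 0.02080 h⁻¹
t½ = ln 2 / k = ln 2 / 0.02080 ≈ 33.3 hours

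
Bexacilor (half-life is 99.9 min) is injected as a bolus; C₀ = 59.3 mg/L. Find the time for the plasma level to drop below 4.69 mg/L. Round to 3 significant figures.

k = ln 2 / 99.9 = 0.006938 min⁻¹
C(t) = C₀ e^(−kt)  ⇒  t = ln(C₀/C) / k
t = ln(59.3/4.69) / 0.006938 = 2.537 / 0.006938 ≈ 366 minutes

366 minutes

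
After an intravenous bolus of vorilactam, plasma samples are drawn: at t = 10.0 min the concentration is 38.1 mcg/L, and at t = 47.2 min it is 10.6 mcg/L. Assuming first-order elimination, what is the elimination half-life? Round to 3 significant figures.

k = ln(C₁/C₂) / (t₂ − t₁) = ln(38.1/10.6) / (47.2 − 10.0)
  = 1.279 / 37.20 = 0.03439 min⁻¹
t½ = ln 2 / k = ln 2 / 0.03439 ≈ 20.2 minutes

20.2 minutes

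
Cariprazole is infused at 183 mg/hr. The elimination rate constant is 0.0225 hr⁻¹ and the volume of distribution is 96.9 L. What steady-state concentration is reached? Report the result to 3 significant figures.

CL = k · V = 0.0225 × 96.9 = 2.180 L/hr
Css = rate / CL = 183 / 2.180 ≈ 83.9 mg/L

83.9 mg/L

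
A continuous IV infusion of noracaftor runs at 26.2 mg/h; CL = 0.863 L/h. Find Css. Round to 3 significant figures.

30.4 mg/L

Css = infusion rate / CL = 26.2 / 0.863 ≈ 30.4 mg/L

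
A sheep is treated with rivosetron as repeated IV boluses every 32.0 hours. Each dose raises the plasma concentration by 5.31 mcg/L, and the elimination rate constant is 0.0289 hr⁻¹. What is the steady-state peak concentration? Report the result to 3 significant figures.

8.80 mcg/L

Fraction remaining after one interval: e^(−kτ) = e^(−0.02890 × 32.0) = 0.3966
R = 1 / (1 − 0.3966) = 1.657
Css,max = 5.31 × 1.657 ≈ 8.80 mcg/L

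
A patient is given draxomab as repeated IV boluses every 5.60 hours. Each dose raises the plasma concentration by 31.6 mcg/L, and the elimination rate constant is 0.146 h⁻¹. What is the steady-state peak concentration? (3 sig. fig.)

56.6 mcg/L

Fraction remaining after one interval: e^(−kτ) = e^(−0.1460 × 5.60) = 0.4415
R = 1 / (1 − 0.4415) = 1.790
Css,max = 31.6 × 1.790 ≈ 56.6 mcg/L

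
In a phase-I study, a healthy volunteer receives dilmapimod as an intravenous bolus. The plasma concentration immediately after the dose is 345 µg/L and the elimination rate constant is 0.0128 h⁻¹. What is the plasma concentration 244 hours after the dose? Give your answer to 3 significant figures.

C(t) = C₀ e^(−kt) = 345 × e^(−0.01280 × 244) = 345 × e^(−3.123) = 345 × 0.04402 ≈ 15.2 µg/L

15.2 µg/L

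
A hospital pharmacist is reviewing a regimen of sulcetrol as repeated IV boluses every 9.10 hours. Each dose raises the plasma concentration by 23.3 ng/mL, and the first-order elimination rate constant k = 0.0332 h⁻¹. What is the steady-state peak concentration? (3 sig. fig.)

89.4 ng/mL

Fraction remaining after one interval: e^(−kτ) = e^(−0.03320 × 9.10) = 0.7392
R = 1 / (1 − 0.7392) = 3.835
Css,max = 23.3 × 3.835 ≈ 89.4 ng/mL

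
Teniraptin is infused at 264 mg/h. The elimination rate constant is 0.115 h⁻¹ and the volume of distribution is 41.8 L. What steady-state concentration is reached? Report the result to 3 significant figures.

CL = k · V = 0.115 × 41.8 = 4.807 L/h
Css = rate / CL = 264 / 4.807 ≈ 54.9 µg/mL

54.9 µg/mL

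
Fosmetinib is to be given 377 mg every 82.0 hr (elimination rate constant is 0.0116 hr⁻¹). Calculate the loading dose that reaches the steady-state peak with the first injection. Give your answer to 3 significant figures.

Accumulation ratio R = 1 / (1 − e^(−kτ)) = 1 / (1 − e^(−0.01160×82.0)) = 1 / (1 − 0.3863) = 1.629
Loading dose = maintenance dose × R = 377 × 1.629 ≈ 614 mg

614 mg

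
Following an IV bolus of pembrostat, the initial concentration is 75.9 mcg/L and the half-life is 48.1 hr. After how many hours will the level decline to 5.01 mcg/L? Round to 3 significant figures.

189 hours

k = ln 2 / 48.1 = 0.01441 hr⁻¹
C(t) = C₀ e^(−kt)  ⇒  t = ln(C₀/C) / k
t = ln(75.9/5.01) / 0.01441 = 2.718 / 0.01441 ≈ 189 hours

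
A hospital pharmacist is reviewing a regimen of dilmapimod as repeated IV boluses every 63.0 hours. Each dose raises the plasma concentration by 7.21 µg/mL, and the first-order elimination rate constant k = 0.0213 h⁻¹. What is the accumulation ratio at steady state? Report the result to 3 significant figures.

1.35

Fraction remaining after one interval: e^(−kτ) = e^(−0.02130 × 63.0) = 0.2613
R = 1 / (1 − 0.2613) = 1 / 0.7387 ≈ 1.35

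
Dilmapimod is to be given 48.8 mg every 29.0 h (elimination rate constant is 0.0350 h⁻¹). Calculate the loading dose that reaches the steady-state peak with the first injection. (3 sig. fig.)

76.5 mg

Accumulation ratio R = 1 / (1 − e^(−kτ)) = 1 / (1 − e^(−0.03500×29.0)) = 1 / (1 − 0.3624) = 1.568
Loading dose = maintenance dose × R = 48.8 × 1.568 ≈ 76.5 mg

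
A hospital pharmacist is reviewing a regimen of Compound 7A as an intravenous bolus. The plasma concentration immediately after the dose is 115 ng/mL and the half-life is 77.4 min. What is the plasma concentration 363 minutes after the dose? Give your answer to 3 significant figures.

k = ln 2 / 77.4 = 0.008955 min⁻¹
C(t) = C₀ e^(−kt) = 115 × e^(−0.008955 × 363) = 115 × e^(−3.251) = 115 × 0.03874 ≈ 4.46 ng/mL

4.46 ng/mL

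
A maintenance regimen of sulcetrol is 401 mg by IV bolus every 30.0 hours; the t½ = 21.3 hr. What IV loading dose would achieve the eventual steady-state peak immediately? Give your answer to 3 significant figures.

k = ln 2 / 21.3 = 0.03254 hr⁻¹
Accumulation ratio R = 1 / (1 − e^(−kτ)) = 1 / (1 − e^(−0.03254×30.0)) = 1 / (1 − 0.3767) = 1.604
Loading dose = maintenance dose × R = 401 × 1.604 ≈ 643 mg

643 mg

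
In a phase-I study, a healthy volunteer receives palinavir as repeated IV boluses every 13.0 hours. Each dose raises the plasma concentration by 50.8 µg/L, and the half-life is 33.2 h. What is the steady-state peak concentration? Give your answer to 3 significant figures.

k = ln 2 / 33.2 = 0.02088 h⁻¹
Fraction remaining after one interval: e^(−kτ) = e^(−0.02088 × 13.0) = 0.7623
R = 1 / (1 − 0.7623) = 4.207
Css,max = 50.8 × 4.207 ≈ 214 µg/L

214 µg/L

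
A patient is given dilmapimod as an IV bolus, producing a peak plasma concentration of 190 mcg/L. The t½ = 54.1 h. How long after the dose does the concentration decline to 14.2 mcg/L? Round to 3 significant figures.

202 hours

k = ln 2 / 54.1 = 0.01281 h⁻¹
C(t) = C₀ e^(−kt)  ⇒  t = ln(C₀/C) / k
t = ln(190/14.2) / 0.01281 = 2.594 / 0.01281 ≈ 202 hours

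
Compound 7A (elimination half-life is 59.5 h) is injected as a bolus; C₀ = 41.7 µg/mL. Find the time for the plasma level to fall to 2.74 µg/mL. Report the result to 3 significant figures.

k = ln 2 / 59.5 = 0.01165 h⁻¹
C(t) = C₀ e^(−kt)  ⇒  t = ln(C₀/C) / k
t = ln(41.7/2.74) / 0.01165 = 2.723 / 0.01165 ≈ 234 hours

234 hours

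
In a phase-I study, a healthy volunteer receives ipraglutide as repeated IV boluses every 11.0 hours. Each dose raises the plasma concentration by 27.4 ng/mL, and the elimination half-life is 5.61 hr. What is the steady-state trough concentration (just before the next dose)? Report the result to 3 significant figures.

9.47 ng/mL

k = ln 2 / 5.61 = 0.1236 hr⁻¹
Fraction remaining after one interval: e^(−kτ) = e^(−0.1236 × 11.0) = 0.2569
R = 1 / (1 − 0.2569) = 1.346
Css,max = 27.4 × 1.346 = 36.87 ng/mL
Css,min = Css,max × e^(−kτ) = 36.87 × 0.2569 ≈ 9.47 ng/mL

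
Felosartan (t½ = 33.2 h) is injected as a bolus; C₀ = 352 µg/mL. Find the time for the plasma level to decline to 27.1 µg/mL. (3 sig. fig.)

k = ln 2 / 33.2 = 0.02088 h⁻¹
C(t) = C₀ e^(−kt)  ⇒  t = ln(C₀/C) / k
t = ln(352/27.1) / 0.02088 = 2.564 / 0.02088 ≈ 123 hours

123 hours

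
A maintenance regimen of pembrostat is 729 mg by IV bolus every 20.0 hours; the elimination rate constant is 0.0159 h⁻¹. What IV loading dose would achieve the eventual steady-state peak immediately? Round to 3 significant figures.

2680 mg

Accumulation ratio R = 1 / (1 − e^(−kτ)) = 1 / (1 − e^(−0.01590×20.0)) = 1 / (1 − 0.7276) = 3.671
Loading dose = maintenance dose × R = 729 × 3.671 ≈ 2680 mg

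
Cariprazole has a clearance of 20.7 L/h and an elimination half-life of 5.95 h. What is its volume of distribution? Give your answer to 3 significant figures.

178 L

k = ln 2 / t½ = ln 2 / 5.95 = 0.1165 h⁻¹
V = CL / k = 20.7 / 0.1165 ≈ 178 L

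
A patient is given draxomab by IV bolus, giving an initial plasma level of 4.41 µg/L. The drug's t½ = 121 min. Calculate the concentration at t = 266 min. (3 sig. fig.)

0.961 µg/L

k = ln 2 / 121 = 0.005728 min⁻¹
266 min is 2.198 half-lives, so C = 4.41 × (1/2)^2.198 = 4.41 × 0.2179 ≈ 0.961 µg/L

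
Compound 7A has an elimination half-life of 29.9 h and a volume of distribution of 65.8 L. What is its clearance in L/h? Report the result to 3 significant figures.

k = ln 2 / t½ = ln 2 / 29.9 = 0.02318 h⁻¹
CL = k · V = 0.02318 × 65.8 ≈ 1.53 L/h

1.53 L/h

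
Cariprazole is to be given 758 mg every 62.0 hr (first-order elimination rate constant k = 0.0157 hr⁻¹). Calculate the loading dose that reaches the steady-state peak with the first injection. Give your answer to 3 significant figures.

1220 mg

Accumulation ratio R = 1 / (1 − e^(−kτ)) = 1 / (1 − e^(−0.01570×62.0)) = 1 / (1 − 0.3778) = 1.607
Loading dose = maintenance dose × R = 758 × 1.607 ≈ 1220 mg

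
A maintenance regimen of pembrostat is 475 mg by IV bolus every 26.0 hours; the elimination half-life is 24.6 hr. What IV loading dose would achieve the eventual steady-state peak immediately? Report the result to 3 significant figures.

k = ln 2 / 24.6 = 0.02818 hr⁻¹
Accumulation ratio R = 1 / (1 − e^(−kτ)) = 1 / (1 − e^(−0.02818×26.0)) = 1 / (1 − 0.4807) = 1.926
Loading dose = maintenance dose × R = 475 × 1.926 ≈ 915 mg

915 mg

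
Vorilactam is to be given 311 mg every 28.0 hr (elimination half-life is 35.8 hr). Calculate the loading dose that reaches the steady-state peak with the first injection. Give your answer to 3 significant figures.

k = ln 2 / 35.8 = 0.01936 hr⁻¹
Accumulation ratio R = 1 / (1 − e^(−kτ)) = 1 / (1 − e^(−0.01936×28.0)) = 1 / (1 − 0.5815) = 2.390
Loading dose = maintenance dose × R = 311 × 2.390 ≈ 743 mg

743 mg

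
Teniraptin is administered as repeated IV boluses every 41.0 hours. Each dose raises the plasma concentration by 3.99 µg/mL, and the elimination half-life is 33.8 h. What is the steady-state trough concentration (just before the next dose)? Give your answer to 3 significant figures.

k = ln 2 / 33.8 = 0.02051 h⁻¹
Fraction remaining after one interval: e^(−kτ) = e^(−0.02051 × 41.0) = 0.4314
R = 1 / (1 − 0.4314) = 1.759
Css,max = 3.99 × 1.759 = 7.017 µg/mL
Css,min = Css,max × e^(−kτ) = 7.017 × 0.4314 ≈ 3.03 µg/mL

3.03 µg/mL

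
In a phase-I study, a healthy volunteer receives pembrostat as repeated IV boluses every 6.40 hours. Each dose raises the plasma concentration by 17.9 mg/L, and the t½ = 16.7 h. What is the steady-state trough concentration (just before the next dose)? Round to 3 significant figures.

58.8 mg/L

k = ln 2 / 16.7 = 0.04151 h⁻¹
Fraction remaining after one interval: e^(−kτ) = e^(−0.04151 × 6.40) = 0.7667
R = 1 / (1 − 0.7667) = 4.287
Css,max = 17.9 × 4.287 = 76.73 mg/L
Css,min = Css,max × e^(−kτ) = 76.73 × 0.7667 ≈ 58.8 mg/L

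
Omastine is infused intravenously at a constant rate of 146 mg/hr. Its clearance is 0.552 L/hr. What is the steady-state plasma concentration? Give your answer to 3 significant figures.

264 µg/mL

Css = infusion rate / CL = 146 / 0.552 ≈ 264 µg/mL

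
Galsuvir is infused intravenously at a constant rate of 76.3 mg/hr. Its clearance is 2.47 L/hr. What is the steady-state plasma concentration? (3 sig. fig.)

30.9 mg/L

Css = infusion rate / CL = 76.3 / 2.47 ≈ 30.9 mg/L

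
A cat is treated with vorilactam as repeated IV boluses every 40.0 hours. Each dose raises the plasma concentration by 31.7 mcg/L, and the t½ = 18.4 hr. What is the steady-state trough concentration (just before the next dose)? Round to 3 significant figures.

9.03 mcg/L

k = ln 2 / 18.4 = 0.03767 hr⁻¹
Fraction remaining after one interval: e^(−kτ) = e^(−0.03767 × 40.0) = 0.2216
R = 1 / (1 − 0.2216) = 1.285
Css,max = 31.7 × 1.285 = 40.73 mcg/L
Css,min = Css,max × e^(−kτ) = 40.73 × 0.2216 ≈ 9.03 mcg/L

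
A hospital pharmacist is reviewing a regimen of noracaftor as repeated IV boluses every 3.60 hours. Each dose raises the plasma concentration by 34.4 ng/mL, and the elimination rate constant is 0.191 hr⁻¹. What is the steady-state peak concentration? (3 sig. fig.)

69.2 ng/mL

Fraction remaining after one interval: e^(−kτ) = e^(−0.1910 × 3.60) = 0.5028
R = 1 / (1 − 0.5028) = 2.011
Css,max = 34.4 × 2.011 ≈ 69.2 ng/mL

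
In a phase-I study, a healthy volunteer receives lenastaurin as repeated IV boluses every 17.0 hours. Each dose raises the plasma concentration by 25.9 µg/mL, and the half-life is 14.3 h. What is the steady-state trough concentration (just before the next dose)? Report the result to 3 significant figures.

20.2 µg/mL

k = ln 2 / 14.3 = 0.04847 h⁻¹
Fraction remaining after one interval: e^(−kτ) = e^(−0.04847 × 17.0) = 0.4387
R = 1 / (1 − 0.4387) = 1.781
Css,max = 25.9 × 1.781 = 46.14 µg/mL
Css,min = Css,max × e^(−kτ) = 46.14 × 0.4387 ≈ 20.2 µg/mL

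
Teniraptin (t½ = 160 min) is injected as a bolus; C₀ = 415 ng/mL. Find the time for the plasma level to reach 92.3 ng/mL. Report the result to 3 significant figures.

k = ln 2 / 160 = 0.004332 min⁻¹
C(t) = C₀ e^(−kt)  ⇒  t = ln(C₀/C) / k
t = ln(415/92.3) / 0.004332 = 1.503 / 0.004332 ≈ 347 minutes

347 minutes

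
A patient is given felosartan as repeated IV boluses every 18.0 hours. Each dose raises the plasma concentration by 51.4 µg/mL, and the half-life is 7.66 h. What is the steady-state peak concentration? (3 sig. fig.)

63.9 µg/mL

k = ln 2 / 7.66 = 0.09049 h⁻¹
Fraction remaining after one interval: e^(−kτ) = e^(−0.09049 × 18.0) = 0.1962
R = 1 / (1 − 0.1962) = 1.244
Css,max = 51.4 × 1.244 ≈ 63.9 µg/mL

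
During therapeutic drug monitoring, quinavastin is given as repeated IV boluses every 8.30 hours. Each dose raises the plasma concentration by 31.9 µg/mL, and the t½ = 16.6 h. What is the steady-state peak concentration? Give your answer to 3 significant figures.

k = ln 2 / 16.6 = 0.04176 h⁻¹
Fraction remaining after one interval: e^(−kτ) = e^(−0.04176 × 8.30) = 0.7071
R = 1 / (1 − 0.7071) = 3.414
Css,max = 31.9 × 3.414 ≈ 109 µg/mL

109 µg/mL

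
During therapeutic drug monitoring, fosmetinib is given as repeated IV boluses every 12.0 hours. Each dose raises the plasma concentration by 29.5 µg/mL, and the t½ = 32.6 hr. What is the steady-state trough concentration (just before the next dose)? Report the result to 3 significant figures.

101 µg/mL

k = ln 2 / 32.6 = 0.02126 hr⁻¹
Fraction remaining after one interval: e^(−kτ) = e^(−0.02126 × 12.0) = 0.7748
R = 1 / (1 − 0.7748) = 4.441
Css,max = 29.5 × 4.441 = 131.0 µg/mL
Css,min = Css,max × e^(−kτ) = 131.0 × 0.7748 ≈ 101 µg/mL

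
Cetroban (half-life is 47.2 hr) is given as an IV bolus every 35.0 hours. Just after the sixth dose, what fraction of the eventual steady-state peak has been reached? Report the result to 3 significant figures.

0.954

k = ln 2 / 47.2 = 0.01469 hr⁻¹
f_n = 1 − e^(−nkτ) = 1 − e^(−6 × 0.01469 × 35.0) = 1 − e^(−3.084) = 1 − 0.04578 ≈ 0.954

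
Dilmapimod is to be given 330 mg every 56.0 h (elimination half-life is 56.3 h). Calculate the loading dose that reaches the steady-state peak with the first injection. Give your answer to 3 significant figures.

662 mg

k = ln 2 / 56.3 = 0.01231 h⁻¹
Accumulation ratio R = 1 / (1 − e^(−kτ)) = 1 / (1 − e^(−0.01231×56.0)) = 1 / (1 − 0.5019) = 2.007
Loading dose = maintenance dose × R = 330 × 2.007 ≈ 662 mg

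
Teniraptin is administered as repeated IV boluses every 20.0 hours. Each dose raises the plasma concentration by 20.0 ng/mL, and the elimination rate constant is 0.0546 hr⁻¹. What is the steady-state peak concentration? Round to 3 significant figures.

30.1 ng/mL

Fraction remaining after one interval: e^(−kτ) = e^(−0.05460 × 20.0) = 0.3355
R = 1 / (1 − 0.3355) = 1.505
Css,max = 20.0 × 1.505 ≈ 30.1 ng/mL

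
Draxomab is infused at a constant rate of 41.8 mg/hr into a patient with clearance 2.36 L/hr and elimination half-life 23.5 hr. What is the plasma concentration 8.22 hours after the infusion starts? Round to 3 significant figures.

Css = rate / CL = 41.8 / 2.36 = 17.71 µg/mL
k = ln 2 / 23.5 = 0.02950 hr⁻¹
C(t) = Css (1 − e^(−kt)) = 17.71 × (1 − e^(−0.2425)) = 17.71 × 0.2153 ≈ 3.81 µg/mL

3.81 µg/mL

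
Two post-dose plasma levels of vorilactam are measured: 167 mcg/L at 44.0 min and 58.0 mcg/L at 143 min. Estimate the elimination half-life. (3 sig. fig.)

k = ln(C₁/C₂) / (t₂ − t₁) = ln(167/58.0) / (143 − 44.0)
  = 1.058 / 99.00 = 0.01068 min⁻¹
t½ = ln 2 / k = ln 2 / 0.01068 ≈ 64.9 minutes

64.9 minutes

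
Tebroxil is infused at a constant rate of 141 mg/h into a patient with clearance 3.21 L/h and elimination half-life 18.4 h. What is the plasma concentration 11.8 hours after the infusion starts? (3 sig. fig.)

15.8 µg/mL

Css = rate / CL = 141 / 3.21 = 43.93 µg/mL
k = ln 2 / 18.4 = 0.03767 h⁻¹
C(t) = Css (1 − e^(−kt)) = 43.93 × (1 − e^(−0.4445)) = 43.93 × 0.3589 ≈ 15.8 µg/mL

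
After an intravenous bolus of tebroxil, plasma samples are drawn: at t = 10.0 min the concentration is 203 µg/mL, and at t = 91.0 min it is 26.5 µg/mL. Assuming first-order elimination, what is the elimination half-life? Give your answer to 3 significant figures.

k = ln(C₁/C₂) / (t₂ − t₁) = ln(203/26.5) / (91.0 − 10.0)
  = 2.036 / 81.00 = 0.02514 min⁻¹
t½ = ln 2 / k = ln 2 / 0.02514 ≈ 27.6 minutes

27.6 minutes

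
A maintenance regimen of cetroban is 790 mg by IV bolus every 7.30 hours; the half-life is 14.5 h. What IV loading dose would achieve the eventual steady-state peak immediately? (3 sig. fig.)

k = ln 2 / 14.5 = 0.04780 h⁻¹
Accumulation ratio R = 1 / (1 − e^(−kτ)) = 1 / (1 − e^(−0.04780×7.30)) = 1 / (1 − 0.7054) = 3.395
Loading dose = maintenance dose × R = 790 × 3.395 ≈ 2680 mg

2680 mg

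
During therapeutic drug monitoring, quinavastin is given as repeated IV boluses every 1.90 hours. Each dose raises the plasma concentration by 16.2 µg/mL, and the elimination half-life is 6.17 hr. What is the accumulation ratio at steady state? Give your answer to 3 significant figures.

k = ln 2 / 6.17 = 0.1123 hr⁻¹
Fraction remaining after one interval: e^(−kτ) = e^(−0.1123 × 1.90) = 0.8078
R = 1 / (1 − 0.8078) = 1 / 0.1922 ≈ 5.20

5.20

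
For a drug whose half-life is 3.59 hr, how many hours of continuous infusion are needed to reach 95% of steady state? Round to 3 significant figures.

15.5 hours

k = ln 2 / 3.59 = 0.1931 hr⁻¹
f = 1 − e^(−kt)  ⇒  t = −ln(1 − f) / k
t = −ln(1 − 0.95) / 0.1931 = 2.996 / 0.1931 ≈ 15.5 hours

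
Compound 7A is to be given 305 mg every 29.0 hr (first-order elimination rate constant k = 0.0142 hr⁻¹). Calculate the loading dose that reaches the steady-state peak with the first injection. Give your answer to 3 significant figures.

Accumulation ratio R = 1 / (1 − e^(−kτ)) = 1 / (1 − e^(−0.01420×29.0)) = 1 / (1 − 0.6625) = 2.963
Loading dose = maintenance dose × R = 305 × 2.963 ≈ 904 mg

904 mg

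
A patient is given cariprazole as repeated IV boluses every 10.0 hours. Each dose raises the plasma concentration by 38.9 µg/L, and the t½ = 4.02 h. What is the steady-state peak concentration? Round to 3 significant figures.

k = ln 2 / 4.02 = 0.1724 h⁻¹
Fraction remaining after one interval: e^(−kτ) = e^(−0.1724 × 10.0) = 0.1783
R = 1 / (1 − 0.1783) = 1.217
Css,max = 38.9 × 1.217 ≈ 47.3 µg/L

47.3 µg/L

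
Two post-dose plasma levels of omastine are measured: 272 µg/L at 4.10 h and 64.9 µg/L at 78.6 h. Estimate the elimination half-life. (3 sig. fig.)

36.0 hours

k = ln(C₁/C₂) / (t₂ − t₁) = ln(272/64.9) / (78.6 − 4.10)
  = 1.433 / 74.50 = 0.01923 h⁻¹
t½ = ln 2 / k = ln 2 / 0.01923 ≈ 36.0 hours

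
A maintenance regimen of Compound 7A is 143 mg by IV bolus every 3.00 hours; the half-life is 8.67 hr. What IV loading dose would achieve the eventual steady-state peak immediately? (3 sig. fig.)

k = ln 2 / 8.67 = 0.07995 hr⁻¹
Accumulation ratio R = 1 / (1 − e^(−kτ)) = 1 / (1 − e^(−0.07995×3.00)) = 1 / (1 − 0.7868) = 4.689
Loading dose = maintenance dose × R = 143 × 4.689 ≈ 671 mg

671 mg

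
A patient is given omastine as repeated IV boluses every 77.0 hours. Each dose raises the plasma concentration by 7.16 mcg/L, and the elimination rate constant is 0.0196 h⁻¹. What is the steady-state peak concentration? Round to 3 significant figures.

9.19 mcg/L

Fraction remaining after one interval: e^(−kτ) = e^(−0.01960 × 77.0) = 0.2211
R = 1 / (1 − 0.2211) = 1.284
Css,max = 7.16 × 1.284 ≈ 9.19 mcg/L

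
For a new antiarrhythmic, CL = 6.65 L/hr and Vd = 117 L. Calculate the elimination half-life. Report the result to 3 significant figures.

12.2 hours

k = CL / V = 6.65 / 117 = 0.05684 hr⁻¹
t½ = ln 2 / k = ln 2 / 0.05684 ≈ 12.2 hours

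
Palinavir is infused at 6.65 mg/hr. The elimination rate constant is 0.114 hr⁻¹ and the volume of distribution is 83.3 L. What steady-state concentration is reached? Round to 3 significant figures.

0.700 mg/L

CL = k · V = 0.114 × 83.3 = 9.496 L/hr
Css = rate / CL = 6.65 / 9.496 ≈ 0.700 mg/L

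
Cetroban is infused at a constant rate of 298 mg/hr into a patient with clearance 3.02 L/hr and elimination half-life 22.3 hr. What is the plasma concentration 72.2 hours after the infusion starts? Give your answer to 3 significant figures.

88.2 mg/L

Css = rate / CL = 298 / 3.02 = 98.68 mg/L
k = ln 2 / 22.3 = 0.03108 hr⁻¹
C(t) = Css (1 − e^(−kt)) = 98.68 × (1 − e^(−2.244)) = 98.68 × 0.8940 ≈ 88.2 mg/L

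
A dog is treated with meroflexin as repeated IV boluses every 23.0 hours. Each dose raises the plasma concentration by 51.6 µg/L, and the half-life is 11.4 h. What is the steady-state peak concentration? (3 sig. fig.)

k = ln 2 / 11.4 = 0.06080 h⁻¹
Fraction remaining after one interval: e^(−kτ) = e^(−0.06080 × 23.0) = 0.2470
R = 1 / (1 − 0.2470) = 1.328
Css,max = 51.6 × 1.328 ≈ 68.5 µg/L

68.5 µg/L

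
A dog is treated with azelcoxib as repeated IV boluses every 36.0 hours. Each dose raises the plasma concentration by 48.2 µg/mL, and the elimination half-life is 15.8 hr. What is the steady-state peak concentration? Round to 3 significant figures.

k = ln 2 / 15.8 = 0.04387 hr⁻¹
Fraction remaining after one interval: e^(−kτ) = e^(−0.04387 × 36.0) = 0.2061
R = 1 / (1 − 0.2061) = 1.260
Css,max = 48.2 × 1.260 ≈ 60.7 µg/mL

60.7 µg/mL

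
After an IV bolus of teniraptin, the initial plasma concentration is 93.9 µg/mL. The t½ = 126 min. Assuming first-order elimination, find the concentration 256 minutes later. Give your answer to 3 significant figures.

k = ln 2 / 126 = 0.005501 min⁻¹
256 min is 2.032 half-lives, so C = 93.9 × (1/2)^2.032 = 93.9 × 0.2446 ≈ 23.0 µg/mL

23.0 µg/mL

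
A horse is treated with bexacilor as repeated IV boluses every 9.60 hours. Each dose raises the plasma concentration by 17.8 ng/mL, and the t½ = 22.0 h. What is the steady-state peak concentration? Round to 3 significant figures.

68.2 ng/mL

k = ln 2 / 22.0 = 0.03151 h⁻¹
Fraction remaining after one interval: e^(−kτ) = e^(−0.03151 × 9.60) = 0.7390
R = 1 / (1 − 0.7390) = 3.831
Css,max = 17.8 × 3.831 ≈ 68.2 ng/mL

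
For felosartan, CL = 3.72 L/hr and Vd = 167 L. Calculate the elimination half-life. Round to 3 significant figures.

k = CL / V = 3.72 / 167 = 0.02228 hr⁻¹
t½ = ln 2 / k = ln 2 / 0.02228 ≈ 31.1 hours

31.1 hours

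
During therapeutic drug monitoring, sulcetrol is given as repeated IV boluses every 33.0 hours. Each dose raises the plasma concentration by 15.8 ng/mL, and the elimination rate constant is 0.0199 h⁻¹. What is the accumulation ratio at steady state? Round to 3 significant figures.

2.08

Fraction remaining after one interval: e^(−kτ) = e^(−0.01990 × 33.0) = 0.5186
R = 1 / (1 − 0.5186) = 1 / 0.4814 ≈ 2.08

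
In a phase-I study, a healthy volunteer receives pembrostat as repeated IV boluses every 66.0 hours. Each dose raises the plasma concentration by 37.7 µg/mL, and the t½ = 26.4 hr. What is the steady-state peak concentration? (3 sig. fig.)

k = ln 2 / 26.4 = 0.02626 hr⁻¹
Fraction remaining after one interval: e^(−kτ) = e^(−0.02626 × 66.0) = 0.1768
R = 1 / (1 − 0.1768) = 1.215
Css,max = 37.7 × 1.215 ≈ 45.8 µg/mL

45.8 µg/mL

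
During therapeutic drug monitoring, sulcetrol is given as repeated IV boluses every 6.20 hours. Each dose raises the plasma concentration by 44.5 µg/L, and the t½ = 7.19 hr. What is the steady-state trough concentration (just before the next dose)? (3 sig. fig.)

k = ln 2 / 7.19 = 0.09640 hr⁻¹
Fraction remaining after one interval: e^(−kτ) = e^(−0.09640 × 6.20) = 0.5501
R = 1 / (1 − 0.5501) = 2.223
Css,max = 44.5 × 2.223 = 98.90 µg/L
Css,min = Css,max × e^(−kτ) = 98.90 × 0.5501 ≈ 54.4 µg/L

54.4 µg/L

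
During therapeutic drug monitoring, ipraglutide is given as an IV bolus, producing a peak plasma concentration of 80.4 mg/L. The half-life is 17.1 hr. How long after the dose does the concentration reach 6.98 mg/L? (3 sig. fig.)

60.3 hours

k = ln 2 / 17.1 = 0.04053 hr⁻¹
C(t) = C₀ e^(−kt)  ⇒  t = ln(C₀/C) / k
t = ln(80.4/6.98) / 0.04053 = 2.444 / 0.04053 ≈ 60.3 hours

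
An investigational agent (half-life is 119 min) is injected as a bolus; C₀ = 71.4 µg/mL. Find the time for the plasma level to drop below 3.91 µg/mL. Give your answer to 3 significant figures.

k = ln 2 / 119 = 0.005825 min⁻¹
C(t) = C₀ e^(−kt)  ⇒  t = ln(C₀/C) / k
t = ln(71.4/3.91) / 0.005825 = 2.905 / 0.005825 ≈ 499 minutes

499 minutes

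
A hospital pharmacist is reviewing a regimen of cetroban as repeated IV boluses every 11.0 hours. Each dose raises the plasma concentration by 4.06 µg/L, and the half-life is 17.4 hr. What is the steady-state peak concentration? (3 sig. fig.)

11.4 µg/L

k = ln 2 / 17.4 = 0.03984 hr⁻¹
Fraction remaining after one interval: e^(−kτ) = e^(−0.03984 × 11.0) = 0.6452
R = 1 / (1 − 0.6452) = 2.818
Css,max = 4.06 × 2.818 ≈ 11.4 µg/L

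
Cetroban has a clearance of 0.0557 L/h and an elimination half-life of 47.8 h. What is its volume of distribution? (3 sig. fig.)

3.84 L

k = ln 2 / t½ = ln 2 / 47.8 = 0.01450 h⁻¹
V = CL / k = 0.0557 / 0.01450 ≈ 3.84 L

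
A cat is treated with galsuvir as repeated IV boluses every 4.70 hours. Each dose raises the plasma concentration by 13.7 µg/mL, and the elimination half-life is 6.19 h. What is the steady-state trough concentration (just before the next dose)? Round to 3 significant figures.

19.8 µg/mL

k = ln 2 / 6.19 = 0.1120 h⁻¹
Fraction remaining after one interval: e^(−kτ) = e^(−0.1120 × 4.70) = 0.5908
R = 1 / (1 − 0.5908) = 2.444
Css,max = 13.7 × 2.444 = 33.48 µg/mL
Css,min = Css,max × e^(−kτ) = 33.48 × 0.5908 ≈ 19.8 µg/mL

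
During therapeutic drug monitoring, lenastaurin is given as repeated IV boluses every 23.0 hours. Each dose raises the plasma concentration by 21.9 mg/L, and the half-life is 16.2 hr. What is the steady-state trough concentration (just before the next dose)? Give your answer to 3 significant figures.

k = ln 2 / 16.2 = 0.04279 hr⁻¹
Fraction remaining after one interval: e^(−kτ) = e^(−0.04279 × 23.0) = 0.3738
R = 1 / (1 − 0.3738) = 1.597
Css,max = 21.9 × 1.597 = 34.97 mg/L
Css,min = Css,max × e^(−kτ) = 34.97 × 0.3738 ≈ 13.1 mg/L

13.1 mg/L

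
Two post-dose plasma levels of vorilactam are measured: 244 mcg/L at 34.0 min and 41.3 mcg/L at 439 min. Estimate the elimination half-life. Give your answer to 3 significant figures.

158 minutes

k = ln(C₁/C₂) / (t₂ − t₁) = ln(244/41.3) / (439 − 34.0)
  = 1.776 / 405.0 = 0.004386 min⁻¹
t½ = ln 2 / k = ln 2 / 0.004386 ≈ 158 minutes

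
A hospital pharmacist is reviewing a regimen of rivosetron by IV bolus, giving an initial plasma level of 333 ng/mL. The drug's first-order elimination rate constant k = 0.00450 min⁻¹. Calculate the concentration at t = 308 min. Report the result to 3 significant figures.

C(t) = C₀ e^(−kt) = 333 × e^(−0.004500 × 308) = 333 × e^(−1.386) = 333 × 0.2501 ≈ 83.3 ng/mL

83.3 ng/mL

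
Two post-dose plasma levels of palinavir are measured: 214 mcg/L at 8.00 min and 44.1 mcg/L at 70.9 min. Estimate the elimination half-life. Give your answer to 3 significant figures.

27.6 minutes

k = ln(C₁/C₂) / (t₂ − t₁) = ln(214/44.1) / (70.9 − 8.00)
  = 1.580 / 62.90 = 0.02511 min⁻¹
t½ = ln 2 / k = ln 2 / 0.02511 ≈ 27.6 minutes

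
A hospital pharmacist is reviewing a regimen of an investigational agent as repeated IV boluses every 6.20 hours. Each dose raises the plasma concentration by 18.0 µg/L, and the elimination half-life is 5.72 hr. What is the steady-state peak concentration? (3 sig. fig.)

k = ln 2 / 5.72 = 0.1212 hr⁻¹
Fraction remaining after one interval: e^(−kτ) = e^(−0.1212 × 6.20) = 0.4717
R = 1 / (1 − 0.4717) = 1.893
Css,max = 18.0 × 1.893 ≈ 34.1 µg/L

34.1 µg/L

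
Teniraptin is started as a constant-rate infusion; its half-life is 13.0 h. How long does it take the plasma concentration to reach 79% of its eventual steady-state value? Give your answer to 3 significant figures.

k = ln 2 / 13.0 = 0.05332 h⁻¹
f = 1 − e^(−kt)  ⇒  t = −ln(1 − f) / k
t = −ln(1 − 0.79) / 0.05332 = 1.561 / 0.05332 ≈ 29.3 hours

29.3 hours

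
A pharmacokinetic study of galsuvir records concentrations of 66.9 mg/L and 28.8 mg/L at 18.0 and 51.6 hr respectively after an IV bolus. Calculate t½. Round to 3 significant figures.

27.6 hours

k = ln(C₁/C₂) / (t₂ − t₁) = ln(66.9/28.8) / (51.6 − 18.0)
  = 0.8428 / 33.60 = 0.02508 hr⁻¹
t½ = ln 2 / k = ln 2 / 0.02508 ≈ 27.6 hours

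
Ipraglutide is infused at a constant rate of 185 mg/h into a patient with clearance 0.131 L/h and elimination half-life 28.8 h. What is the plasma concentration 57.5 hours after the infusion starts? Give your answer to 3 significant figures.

1060 mg/L

Css = rate / CL = 185 / 0.131 = 1412 mg/L
k = ln 2 / 28.8 = 0.02407 h⁻¹
C(t) = Css (1 − e^(−kt)) = 1412 × (1 − e^(−1.384)) = 1412 × 0.7494 ≈ 1060 mg/L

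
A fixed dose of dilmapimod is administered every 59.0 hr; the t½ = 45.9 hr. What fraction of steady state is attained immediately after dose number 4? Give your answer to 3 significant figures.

k = ln 2 / 45.9 = 0.01510 hr⁻¹
f_n = 1 − e^(−nkτ) = 1 − e^(−4 × 0.01510 × 59.0) = 1 − e^(−3.564) = 1 − 0.02833 ≈ 0.972

0.972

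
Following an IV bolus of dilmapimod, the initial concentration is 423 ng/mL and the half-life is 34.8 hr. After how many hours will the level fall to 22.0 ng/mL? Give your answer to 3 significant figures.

k = ln 2 / 34.8 = 0.01992 hr⁻¹
C(t) = C₀ e^(−kt)  ⇒  t = ln(C₀/C) / k
t = ln(423/22.0) / 0.01992 = 2.956 / 0.01992 ≈ 148 hours

148 hours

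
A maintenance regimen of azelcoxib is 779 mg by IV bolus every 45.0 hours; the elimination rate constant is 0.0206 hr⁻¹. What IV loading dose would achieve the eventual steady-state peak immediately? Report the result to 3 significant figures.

1290 mg

Accumulation ratio R = 1 / (1 − e^(−kτ)) = 1 / (1 − e^(−0.02060×45.0)) = 1 / (1 − 0.3957) = 1.655
Loading dose = maintenance dose × R = 779 × 1.655 ≈ 1290 mg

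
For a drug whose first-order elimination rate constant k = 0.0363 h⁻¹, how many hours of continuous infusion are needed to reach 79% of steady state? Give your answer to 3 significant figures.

43.0 hours

f = 1 − e^(−kt)  ⇒  t = −ln(1 − f) / k
t = −ln(1 − 0.79) / 0.03630 = 1.561 / 0.03630 ≈ 43.0 hours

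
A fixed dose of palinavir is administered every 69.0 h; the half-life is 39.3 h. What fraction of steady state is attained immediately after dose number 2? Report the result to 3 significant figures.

0.912

k = ln 2 / 39.3 = 0.01764 h⁻¹
f_n = 1 − e^(−nkτ) = 1 − e^(−2 × 0.01764 × 69.0) = 1 − e^(−2.434) = 1 − 0.08769 ≈ 0.912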